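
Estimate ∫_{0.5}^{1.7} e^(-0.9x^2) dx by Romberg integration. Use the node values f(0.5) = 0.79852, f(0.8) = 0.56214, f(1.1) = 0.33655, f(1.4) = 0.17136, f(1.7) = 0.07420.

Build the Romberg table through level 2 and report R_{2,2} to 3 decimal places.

0.448

R_{0,0} (trapezoid, 1 panel, h=1.2000): 0.52363
R_{1,0} (trapezoid, 2 panels, h=0.6000): 0.46375
R_{2,0} (trapezoid, 4 panels, h=0.3000): 0.45192
R_{1,1} = 0.46375 + (0.46375 − 0.52363)/3 = 0.44379
R_{2,1} = 0.45192 + (0.45192 − 0.46375)/3 = 0.44798
R_{2,2} = 0.44798 + (0.44798 − 0.44379)/15 = 0.44826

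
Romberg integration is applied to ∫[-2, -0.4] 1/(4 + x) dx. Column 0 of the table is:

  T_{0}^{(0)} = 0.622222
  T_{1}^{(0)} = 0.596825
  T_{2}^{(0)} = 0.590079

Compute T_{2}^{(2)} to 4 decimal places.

Richardson extrapolation on the trapezoidal column (denominator 4−1=3):
T_{1}^{(1)} = 0.596825 + (0.596825 − 0.622222)/3 = 0.588359
T_{2}^{(1)} = (4·0.590079 − 0.596825) / 3 = 0.587830
T_{2}^{(2)} = (16·0.587830 − 0.588359) / 15 = 0.587795

0.5878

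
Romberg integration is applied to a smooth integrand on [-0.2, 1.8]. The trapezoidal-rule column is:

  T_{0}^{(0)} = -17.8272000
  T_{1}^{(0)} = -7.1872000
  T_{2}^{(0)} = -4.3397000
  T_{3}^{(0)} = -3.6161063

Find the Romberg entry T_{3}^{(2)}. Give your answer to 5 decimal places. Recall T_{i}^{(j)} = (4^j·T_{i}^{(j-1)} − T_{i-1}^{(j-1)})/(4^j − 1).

-3.37387

T_{2}^{(1)} = (4·(-4.3397000) − (-7.1872000)) / 3 = -3.3905333
T_{3}^{(1)} = (4·(-3.6161063) − (-4.3397000)) / 3 = -3.3749084
T_{3}^{(2)} = (16·(-3.3749084) − (-3.3905333)) / 15 = -3.3738667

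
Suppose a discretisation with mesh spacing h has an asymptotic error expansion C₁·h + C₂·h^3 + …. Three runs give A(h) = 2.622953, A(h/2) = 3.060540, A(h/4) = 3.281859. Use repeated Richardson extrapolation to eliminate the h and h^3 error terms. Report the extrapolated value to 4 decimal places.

3.5039

First eliminate the h term (factor 2^1 = 2):
  B₁ = (2·3.060540 − 2.622953)/1 = 3.498127
  B₂ = (2·3.281859 − 3.060540)/1 = 3.503178
Then eliminate the h^3 term (factor 2^3 = 8):
  (8·3.503178 − 3.498127)/7 = 3.503900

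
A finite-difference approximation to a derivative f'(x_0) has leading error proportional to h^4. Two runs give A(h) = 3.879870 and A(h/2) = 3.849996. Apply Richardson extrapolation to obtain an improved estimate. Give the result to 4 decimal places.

The leading error scales as h^4; refining by a factor of 2 reduces it by 2^4 = 16.
Extrapolated value = (16·A(h/2) − A(h)) / (16 − 1)
= (16·3.849996 − 3.879870) / 15
= 57.720066 / 15 = 3.848004

3.8480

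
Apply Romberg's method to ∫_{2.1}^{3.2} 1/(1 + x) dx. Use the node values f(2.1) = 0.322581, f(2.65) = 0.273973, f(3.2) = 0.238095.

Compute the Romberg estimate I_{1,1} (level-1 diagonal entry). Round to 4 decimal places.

I_{0,0} (trapezoid, 1 panel, h=1.1000): 0.308372
I_{1,0} (trapezoid, 2 panels, h=0.5500): 0.304871
I_{1,1} = 0.304871 + (0.304871 − 0.308372)/3 = 0.303704

0.3037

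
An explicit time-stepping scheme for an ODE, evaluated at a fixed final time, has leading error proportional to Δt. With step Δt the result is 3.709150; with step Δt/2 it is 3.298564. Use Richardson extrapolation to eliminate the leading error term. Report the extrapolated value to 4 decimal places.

2.8880

The leading error scales as Δt; refining by a factor of 2 reduces it by 2^1 = 2.
Extrapolated value = (2·A(Δt/2) − A(Δt)) / (2 − 1)
= (2·3.298564 − 3.709150) / 1
= 2.887978 / 1 = 2.887978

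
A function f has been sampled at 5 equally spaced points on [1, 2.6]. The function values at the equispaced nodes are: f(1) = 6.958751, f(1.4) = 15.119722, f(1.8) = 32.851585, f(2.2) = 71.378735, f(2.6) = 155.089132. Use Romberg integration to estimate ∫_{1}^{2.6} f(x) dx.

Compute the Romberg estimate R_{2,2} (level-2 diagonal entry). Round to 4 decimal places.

76.3823

R_{0,0} (trapezoid, 1 panel, h=1.6000): 129.638306
R_{1,0} (trapezoid, 2 panels, h=0.8000): 91.100421
R_{2,0} (trapezoid, 4 panels, h=0.4000): 80.149593
R_{1,1} = 91.100421 + (91.100421 − 129.638306)/3 = 78.254459
R_{2,1} = 80.149593 + (80.149593 − 91.100421)/3 = 76.499317
R_{2,2} = 76.499317 + (76.499317 − 78.254459)/15 = 76.382308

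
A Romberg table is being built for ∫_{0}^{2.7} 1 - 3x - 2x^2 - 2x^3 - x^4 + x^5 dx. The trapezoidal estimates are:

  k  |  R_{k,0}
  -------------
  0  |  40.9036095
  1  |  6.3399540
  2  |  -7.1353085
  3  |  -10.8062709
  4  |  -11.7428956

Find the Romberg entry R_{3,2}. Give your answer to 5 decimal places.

R_{2,1} = -7.1353085 + (-7.1353085 − 6.3399540)/3 = -11.6270627
R_{3,1} = -10.8062709 + (-10.8062709 − (-7.1353085))/3 = -12.0299250
R_{3,2} = -12.0299250 + (-12.0299250 − (-11.6270627))/15 = -12.0567825

-12.05678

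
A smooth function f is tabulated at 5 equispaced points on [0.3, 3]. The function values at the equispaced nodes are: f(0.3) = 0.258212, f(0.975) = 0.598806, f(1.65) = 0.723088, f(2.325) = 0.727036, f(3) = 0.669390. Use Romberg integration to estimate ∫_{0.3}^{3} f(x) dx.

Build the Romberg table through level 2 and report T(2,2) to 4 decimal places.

1.7279

T(0,0) (trapezoid, 1 panel, h=2.7000): 1.252263
T(1,0) (trapezoid, 2 panels, h=1.3500): 1.602300
T(2,0) (trapezoid, 4 panels, h=0.6750): 1.696093
T(1,1) = 1.602300 + (1.602300 − 1.252263)/3 = 1.718979
T(2,1) = 1.696093 + (1.696093 − 1.602300)/3 = 1.727357
T(2,2) = 1.727357 + (1.727357 − 1.718979)/15 = 1.727916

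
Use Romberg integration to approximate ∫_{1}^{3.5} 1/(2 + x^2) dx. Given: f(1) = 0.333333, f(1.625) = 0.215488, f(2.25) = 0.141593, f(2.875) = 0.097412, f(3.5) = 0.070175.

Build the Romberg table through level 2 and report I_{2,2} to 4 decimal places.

0.4038

I_{0,0} (trapezoid, 1 panel, h=2.5000): 0.504385
I_{1,0} (trapezoid, 2 panels, h=1.2500): 0.429184
I_{2,0} (trapezoid, 4 panels, h=0.6250): 0.410154
I_{1,1} = 0.429184 + (0.429184 − 0.504385)/3 = 0.404117
I_{2,1} = 0.410154 + (0.410154 − 0.429184)/3 = 0.403811
I_{2,2} = 0.403811 + (0.403811 − 0.404117)/15 = 0.403791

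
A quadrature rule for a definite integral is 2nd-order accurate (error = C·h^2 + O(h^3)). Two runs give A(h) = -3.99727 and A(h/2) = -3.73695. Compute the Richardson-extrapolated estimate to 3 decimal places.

The leading error scales as h^2; refining by a factor of 2 reduces it by 2^2 = 4.
Extrapolated value = (4·A(h/2) − A(h)) / (4 − 1)
= (4·(-3.73695) − (-3.99727)) / 3
= -10.95053 / 3 = -3.65018

-3.650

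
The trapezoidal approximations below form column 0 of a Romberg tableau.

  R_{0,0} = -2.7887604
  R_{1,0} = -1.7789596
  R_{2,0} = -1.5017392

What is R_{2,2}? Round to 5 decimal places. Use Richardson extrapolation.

-1.40713

Richardson extrapolation on the trapezoidal column (denominator 4−1=3):
R_{1,1} = (4·(-1.7789596) − (-2.7887604)) / 3 = -1.4423593
R_{2,1} = (4·(-1.5017392) − (-1.7789596)) / 3 = -1.4093324
R_{2,2} = (16·(-1.4093324) − (-1.4423593)) / 15 = -1.4071306
(Column j=1 coincides with Simpson's rule on the same nodes.)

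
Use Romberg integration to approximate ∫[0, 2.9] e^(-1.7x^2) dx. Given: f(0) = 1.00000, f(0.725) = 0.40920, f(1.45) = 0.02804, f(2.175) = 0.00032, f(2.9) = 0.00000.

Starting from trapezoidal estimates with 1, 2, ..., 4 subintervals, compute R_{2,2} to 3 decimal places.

0.659

R_{0,0} (trapezoid, 1 panel, h=2.9000): 1.45000
R_{1,0} (trapezoid, 2 panels, h=1.4500): 0.76566
R_{2,0} (trapezoid, 4 panels, h=0.7250): 0.67973
R_{1,1} = 0.76566 + (0.76566 − 1.45000)/3 = 0.53755
R_{2,1} = 0.67973 + (0.67973 − 0.76566)/3 = 0.65109
R_{2,2} = 0.65109 + (0.65109 − 0.53755)/15 = 0.65866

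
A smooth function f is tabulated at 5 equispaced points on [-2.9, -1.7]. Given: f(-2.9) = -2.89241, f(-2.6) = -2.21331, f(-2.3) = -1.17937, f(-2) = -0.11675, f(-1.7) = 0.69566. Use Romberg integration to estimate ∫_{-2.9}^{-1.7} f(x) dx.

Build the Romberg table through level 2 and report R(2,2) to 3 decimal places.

-1.388

R(0,0) (trapezoid, 1 panel, h=1.2000): -1.31805
R(1,0) (trapezoid, 2 panels, h=0.6000): -1.36665
R(2,0) (trapezoid, 4 panels, h=0.3000): -1.38234
R(1,1) = -1.36665 + (-1.36665 − (-1.31805))/3 = -1.38285
R(2,1) = -1.38234 + (-1.38234 − (-1.36665))/3 = -1.38757
R(2,2) = -1.38757 + (-1.38757 − (-1.38285))/15 = -1.38788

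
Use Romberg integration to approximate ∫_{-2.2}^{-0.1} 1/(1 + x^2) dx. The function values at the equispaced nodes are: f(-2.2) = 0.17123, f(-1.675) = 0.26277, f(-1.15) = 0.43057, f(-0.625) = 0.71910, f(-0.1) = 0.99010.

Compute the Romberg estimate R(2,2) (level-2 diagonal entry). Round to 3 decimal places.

1.043

R(0,0) (trapezoid, 1 panel, h=2.1000): 1.21940
R(1,0) (trapezoid, 2 panels, h=1.0500): 1.06180
R(2,0) (trapezoid, 4 panels, h=0.5250): 1.04638
R(1,1) = 1.06180 + (1.06180 − 1.21940)/3 = 1.00927
R(2,1) = 1.04638 + (1.04638 − 1.06180)/3 = 1.04124
R(2,2) = 1.04124 + (1.04124 − 1.00927)/15 = 1.04337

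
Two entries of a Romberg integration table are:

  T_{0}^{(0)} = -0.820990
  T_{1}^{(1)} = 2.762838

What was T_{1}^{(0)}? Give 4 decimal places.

From T_{1}^{(1)} = (4·T_{1}^{(0)} − T_{0}^{(0)})/3, solve for T_{1}^{(0)}:
4·T_{1}^{(0)} = 3·2.762838 + (-0.820990) = 7.467524
T_{1}^{(0)} = 1.866881

1.8669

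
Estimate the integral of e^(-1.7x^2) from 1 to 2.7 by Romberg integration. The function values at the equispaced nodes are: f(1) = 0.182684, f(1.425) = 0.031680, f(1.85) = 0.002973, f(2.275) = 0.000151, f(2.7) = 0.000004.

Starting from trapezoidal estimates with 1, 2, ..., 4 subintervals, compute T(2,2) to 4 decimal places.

T(0,0) (trapezoid, 1 panel, h=1.7000): 0.155285
T(1,0) (trapezoid, 2 panels, h=0.8500): 0.080169
T(2,0) (trapezoid, 4 panels, h=0.4250): 0.053613
T(1,1) = 0.080169 + (0.080169 − 0.155285)/3 = 0.055130
T(2,1) = 0.053613 + (0.053613 − 0.080169)/3 = 0.044761
T(2,2) = 0.044761 + (0.044761 − 0.055130)/15 = 0.044070

0.0441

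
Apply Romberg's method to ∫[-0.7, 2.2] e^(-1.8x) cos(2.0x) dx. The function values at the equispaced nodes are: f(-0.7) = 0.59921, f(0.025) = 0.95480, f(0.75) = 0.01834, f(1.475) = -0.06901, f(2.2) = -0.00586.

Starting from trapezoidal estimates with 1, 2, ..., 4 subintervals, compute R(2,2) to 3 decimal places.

1.054

R(0,0) (trapezoid, 1 panel, h=2.9000): 0.86036
R(1,0) (trapezoid, 2 panels, h=1.4500): 0.45677
R(2,0) (trapezoid, 4 panels, h=0.7250): 0.87058
R(1,1) = 0.45677 + (0.45677 − 0.86036)/3 = 0.32224
R(2,1) = 0.87058 + (0.87058 − 0.45677)/3 = 1.00852
R(2,2) = 1.00852 + (1.00852 − 0.32224)/15 = 1.05427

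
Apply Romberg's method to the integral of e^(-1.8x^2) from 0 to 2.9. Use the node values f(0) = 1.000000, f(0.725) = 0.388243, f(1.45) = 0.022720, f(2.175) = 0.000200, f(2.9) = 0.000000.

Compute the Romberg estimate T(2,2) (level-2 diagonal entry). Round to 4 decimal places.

T(0,0) (trapezoid, 1 panel, h=2.9000): 1.450000
T(1,0) (trapezoid, 2 panels, h=1.4500): 0.757944
T(2,0) (trapezoid, 4 panels, h=0.7250): 0.660593
T(1,1) = 0.757944 + (0.757944 − 1.450000)/3 = 0.527259
T(2,1) = 0.660593 + (0.660593 − 0.757944)/3 = 0.628143
T(2,2) = 0.628143 + (0.628143 − 0.527259)/15 = 0.634869

0.6349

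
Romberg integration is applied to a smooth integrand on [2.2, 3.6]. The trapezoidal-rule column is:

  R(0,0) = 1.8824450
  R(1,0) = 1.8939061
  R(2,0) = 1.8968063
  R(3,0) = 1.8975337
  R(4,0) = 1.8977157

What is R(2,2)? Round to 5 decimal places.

1.89778

Richardson extrapolation on the trapezoidal column (denominator 4−1=3):
R(1,1) = 1.8939061 + (1.8939061 − 1.8824450)/3 = 1.8977265
R(2,1) = (4·1.8968063 − 1.8939061) / 3 = 1.8977730
R(2,2) = 1.8977730 + (1.8977730 − 1.8977265)/15 = 1.8977761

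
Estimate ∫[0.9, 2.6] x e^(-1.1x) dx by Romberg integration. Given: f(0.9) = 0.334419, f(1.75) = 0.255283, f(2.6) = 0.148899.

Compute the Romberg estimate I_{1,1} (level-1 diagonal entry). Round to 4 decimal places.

0.4263

I_{0,0} (trapezoid, 1 panel, h=1.7000): 0.410820
I_{1,0} (trapezoid, 2 panels, h=0.8500): 0.422401
I_{1,1} = 0.422401 + (0.422401 − 0.410820)/3 = 0.426261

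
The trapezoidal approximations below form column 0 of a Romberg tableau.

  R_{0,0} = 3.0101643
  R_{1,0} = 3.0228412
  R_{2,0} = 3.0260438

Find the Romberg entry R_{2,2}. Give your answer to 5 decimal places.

3.02711

R_{1,1} = 3.0228412 + (3.0228412 − 3.0101643)/3 = 3.0270668
R_{2,1} = (4·3.0260438 − 3.0228412) / 3 = 3.0271113
R_{2,2} = (16·3.0271113 − 3.0270668) / 15 = 3.0271143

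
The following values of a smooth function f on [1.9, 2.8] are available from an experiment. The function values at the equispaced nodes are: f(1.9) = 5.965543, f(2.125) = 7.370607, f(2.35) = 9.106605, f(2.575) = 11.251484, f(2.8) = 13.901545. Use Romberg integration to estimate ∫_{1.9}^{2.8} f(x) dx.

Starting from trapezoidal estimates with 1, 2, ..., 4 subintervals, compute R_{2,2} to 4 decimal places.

R_{0,0} (trapezoid, 1 panel, h=0.9000): 8.940190
R_{1,0} (trapezoid, 2 panels, h=0.4500): 8.568067
R_{2,0} (trapezoid, 4 panels, h=0.2250): 8.474004
R_{1,1} = 8.568067 + (8.568067 − 8.940190)/3 = 8.444026
R_{2,1} = 8.474004 + (8.474004 − 8.568067)/3 = 8.442650
R_{2,2} = 8.442650 + (8.442650 − 8.444026)/15 = 8.442558

8.4426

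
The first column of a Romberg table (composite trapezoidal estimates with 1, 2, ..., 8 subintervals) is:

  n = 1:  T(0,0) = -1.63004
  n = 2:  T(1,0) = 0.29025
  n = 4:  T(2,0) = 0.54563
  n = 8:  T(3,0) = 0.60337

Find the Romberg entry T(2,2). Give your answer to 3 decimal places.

Richardson extrapolation on the trapezoidal column (denominator 4−1=3):
T(1,1) = 0.29025 + (0.29025 − (-1.63004))/3 = 0.93035
T(2,1) = 0.54563 + (0.54563 − 0.29025)/3 = 0.63076
T(2,2) = 0.63076 + (0.63076 − 0.93035)/15 = 0.61079

0.611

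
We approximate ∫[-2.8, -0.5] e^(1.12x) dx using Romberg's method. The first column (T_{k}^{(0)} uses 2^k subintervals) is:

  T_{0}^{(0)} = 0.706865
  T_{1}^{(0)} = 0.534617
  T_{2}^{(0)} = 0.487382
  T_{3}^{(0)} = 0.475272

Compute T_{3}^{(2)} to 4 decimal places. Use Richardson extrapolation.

Richardson extrapolation on the trapezoidal column (denominator 4−1=3):
T_{2}^{(1)} = (4·0.487382 − 0.534617) / 3 = 0.471637
T_{3}^{(1)} = (4·0.475272 − 0.487382) / 3 = 0.471235
T_{3}^{(2)} = 0.471235 + (0.471235 − 0.471637)/15 = 0.471208
(Column j=1 coincides with Simpson's rule on the same nodes.)

0.4712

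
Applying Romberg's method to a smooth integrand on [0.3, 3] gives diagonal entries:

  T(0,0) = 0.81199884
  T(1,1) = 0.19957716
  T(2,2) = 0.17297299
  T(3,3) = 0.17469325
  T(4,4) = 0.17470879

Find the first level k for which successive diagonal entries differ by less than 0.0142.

|T(1,1) − T(0,0)| = 0.61242168 ≥ 0.0142
|T(2,2) − T(1,1)| = 0.02660417 ≥ 0.0142
|T(3,3) − T(2,2)| = 0.00172026 < 0.0142

k = 3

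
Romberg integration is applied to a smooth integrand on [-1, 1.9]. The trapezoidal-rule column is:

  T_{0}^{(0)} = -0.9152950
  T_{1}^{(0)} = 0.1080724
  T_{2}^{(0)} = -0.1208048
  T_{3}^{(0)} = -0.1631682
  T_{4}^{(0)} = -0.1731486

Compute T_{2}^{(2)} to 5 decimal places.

-0.24018

T_{1}^{(1)} = 0.1080724 + (0.1080724 − (-0.9152950))/3 = 0.4491949
T_{2}^{(1)} = -0.1208048 + (-0.1208048 − 0.1080724)/3 = -0.1970972
T_{2}^{(2)} = (16·(-0.1970972) − 0.4491949) / 15 = -0.2401833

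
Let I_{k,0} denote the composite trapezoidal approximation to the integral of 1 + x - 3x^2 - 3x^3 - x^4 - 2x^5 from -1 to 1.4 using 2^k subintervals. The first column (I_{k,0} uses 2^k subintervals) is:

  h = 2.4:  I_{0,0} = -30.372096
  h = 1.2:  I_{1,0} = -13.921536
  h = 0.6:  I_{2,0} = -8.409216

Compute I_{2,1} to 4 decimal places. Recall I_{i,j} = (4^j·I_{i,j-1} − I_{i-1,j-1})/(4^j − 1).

Richardson extrapolation on the trapezoidal column (denominator 4−1=3):
I_{2,1} = -8.409216 + (-8.409216 − (-13.921536))/3 = -6.571776

-6.5718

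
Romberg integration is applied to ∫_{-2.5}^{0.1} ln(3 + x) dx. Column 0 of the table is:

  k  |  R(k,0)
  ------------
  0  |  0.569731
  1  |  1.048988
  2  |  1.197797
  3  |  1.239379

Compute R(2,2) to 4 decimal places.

R(1,1) = (4·1.048988 − 0.569731) / 3 = 1.208740
R(2,1) = (4·1.197797 − 1.048988) / 3 = 1.247400
R(2,2) = 1.247400 + (1.247400 − 1.208740)/15 = 1.249977
(Column j=1 coincides with Simpson's rule on the same nodes.)

1.2500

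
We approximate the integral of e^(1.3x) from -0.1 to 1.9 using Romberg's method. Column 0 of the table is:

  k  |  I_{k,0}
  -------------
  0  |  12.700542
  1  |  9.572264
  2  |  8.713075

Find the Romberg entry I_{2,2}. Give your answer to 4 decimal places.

Richardson extrapolation on the trapezoidal column (denominator 4−1=3):
I_{1,1} = 9.572264 + (9.572264 − 12.700542)/3 = 8.529505
I_{2,1} = 8.713075 + (8.713075 − 9.572264)/3 = 8.426679
I_{2,2} = (16·8.426679 − 8.529505) / 15 = 8.419824

8.4198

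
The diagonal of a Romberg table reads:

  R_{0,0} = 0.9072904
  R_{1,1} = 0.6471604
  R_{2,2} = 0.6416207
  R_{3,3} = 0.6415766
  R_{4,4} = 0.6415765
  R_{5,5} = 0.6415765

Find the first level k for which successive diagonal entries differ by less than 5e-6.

k = 4

|R_{1,1} − R_{0,0}| = 0.2601300 ≥ 5e-6
|R_{2,2} − R_{1,1}| = 0.0055397 ≥ 5e-6
|R_{3,3} − R_{2,2}| = 0.0000441 ≥ 5e-6
|R_{4,4} − R_{3,3}| = 0.0000001 < 5e-6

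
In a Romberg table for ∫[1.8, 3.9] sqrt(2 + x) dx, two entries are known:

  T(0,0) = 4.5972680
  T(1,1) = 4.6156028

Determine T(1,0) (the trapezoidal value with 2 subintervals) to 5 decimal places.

From T(1,1) = (4·T(1,0) − T(0,0))/3, solve for T(1,0):
4·T(1,0) = 3·4.6156028 + 4.5972680 = 18.4440764
T(1,0) = 4.6110191

4.61102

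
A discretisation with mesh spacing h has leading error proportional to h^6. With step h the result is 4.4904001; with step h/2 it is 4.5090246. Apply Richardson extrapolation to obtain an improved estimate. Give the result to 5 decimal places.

4.50932

Extrapolated value = (64·A(h/2) − A(h)) / (64 − 1)
= (64·4.5090246 − 4.4904001) / 63
= 284.0871743 / 63 = 4.5093202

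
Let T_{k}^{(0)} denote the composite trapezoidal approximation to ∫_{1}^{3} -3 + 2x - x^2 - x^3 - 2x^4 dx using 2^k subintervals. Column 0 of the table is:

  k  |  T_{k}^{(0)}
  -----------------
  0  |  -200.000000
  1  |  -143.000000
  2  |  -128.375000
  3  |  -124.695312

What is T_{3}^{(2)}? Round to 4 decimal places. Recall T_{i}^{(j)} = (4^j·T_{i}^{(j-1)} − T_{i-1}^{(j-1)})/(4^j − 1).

-123.4667

T_{2}^{(1)} = (4·(-128.375000) − (-143.000000)) / 3 = -123.500000
T_{3}^{(1)} = (4·(-124.695312) − (-128.375000)) / 3 = -123.468749
T_{3}^{(2)} = (16·(-123.468749) − (-123.500000)) / 15 = -123.466666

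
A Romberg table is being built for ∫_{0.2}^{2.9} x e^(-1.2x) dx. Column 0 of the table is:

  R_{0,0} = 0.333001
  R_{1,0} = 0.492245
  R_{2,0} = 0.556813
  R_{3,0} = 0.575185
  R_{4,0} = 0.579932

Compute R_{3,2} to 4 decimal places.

Richardson extrapolation on the trapezoidal column (denominator 4−1=3):
R_{2,1} = 0.556813 + (0.556813 − 0.492245)/3 = 0.578336
R_{3,1} = (4·0.575185 − 0.556813) / 3 = 0.581309
R_{3,2} = (16·0.581309 − 0.578336) / 15 = 0.581507

0.5815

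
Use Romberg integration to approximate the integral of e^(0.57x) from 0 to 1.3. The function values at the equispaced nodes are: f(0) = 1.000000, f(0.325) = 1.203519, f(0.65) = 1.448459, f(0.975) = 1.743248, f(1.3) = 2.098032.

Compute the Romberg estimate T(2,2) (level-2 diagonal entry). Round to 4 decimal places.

T(0,0) (trapezoid, 1 panel, h=1.3000): 2.013721
T(1,0) (trapezoid, 2 panels, h=0.6500): 1.948359
T(2,0) (trapezoid, 4 panels, h=0.3250): 1.931879
T(1,1) = 1.948359 + (1.948359 − 2.013721)/3 = 1.926572
T(2,1) = 1.931879 + (1.931879 − 1.948359)/3 = 1.926386
T(2,2) = 1.926386 + (1.926386 − 1.926572)/15 = 1.926374

1.9264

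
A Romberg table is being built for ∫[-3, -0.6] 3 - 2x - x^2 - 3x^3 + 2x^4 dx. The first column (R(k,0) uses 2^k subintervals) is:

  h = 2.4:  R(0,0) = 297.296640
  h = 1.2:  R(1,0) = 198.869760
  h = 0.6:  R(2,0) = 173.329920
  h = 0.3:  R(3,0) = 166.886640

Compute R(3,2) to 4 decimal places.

Richardson extrapolation on the trapezoidal column (denominator 4−1=3):
R(2,1) = (4·173.329920 − 198.869760) / 3 = 164.816640
R(3,1) = 166.886640 + (166.886640 − 173.329920)/3 = 164.738880
R(3,2) = 164.738880 + (164.738880 − 164.816640)/15 = 164.733696
(Column j=1 coincides with Simpson's rule on the same nodes.)

164.7337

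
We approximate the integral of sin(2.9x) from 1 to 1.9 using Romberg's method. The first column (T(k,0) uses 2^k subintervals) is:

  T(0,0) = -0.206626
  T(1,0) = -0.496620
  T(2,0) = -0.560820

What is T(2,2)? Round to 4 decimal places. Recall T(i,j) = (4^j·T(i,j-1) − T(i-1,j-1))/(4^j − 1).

-0.5815

T(1,1) = -0.496620 + (-0.496620 − (-0.206626))/3 = -0.593285
T(2,1) = -0.560820 + (-0.560820 − (-0.496620))/3 = -0.582220
T(2,2) = -0.582220 + (-0.582220 − (-0.593285))/15 = -0.581482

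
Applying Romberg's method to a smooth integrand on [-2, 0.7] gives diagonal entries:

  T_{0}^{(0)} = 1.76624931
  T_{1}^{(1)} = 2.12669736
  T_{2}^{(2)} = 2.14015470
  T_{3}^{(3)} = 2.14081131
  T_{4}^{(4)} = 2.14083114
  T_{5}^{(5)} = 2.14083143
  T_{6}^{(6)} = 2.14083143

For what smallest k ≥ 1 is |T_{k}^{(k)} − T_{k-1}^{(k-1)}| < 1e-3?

|T_{1}^{(1)} − T_{0}^{(0)}| = 0.36044805 ≥ 1e-3
|T_{2}^{(2)} − T_{1}^{(1)}| = 0.01345734 ≥ 1e-3
|T_{3}^{(3)} − T_{2}^{(2)}| = 0.00065661 < 1e-3

k = 3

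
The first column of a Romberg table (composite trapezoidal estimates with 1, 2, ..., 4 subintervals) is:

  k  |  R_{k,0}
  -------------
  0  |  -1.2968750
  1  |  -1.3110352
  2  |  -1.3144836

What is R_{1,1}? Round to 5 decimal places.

R_{1,1} = -1.3110352 + (-1.3110352 − (-1.2968750))/3 = -1.3157553

-1.31576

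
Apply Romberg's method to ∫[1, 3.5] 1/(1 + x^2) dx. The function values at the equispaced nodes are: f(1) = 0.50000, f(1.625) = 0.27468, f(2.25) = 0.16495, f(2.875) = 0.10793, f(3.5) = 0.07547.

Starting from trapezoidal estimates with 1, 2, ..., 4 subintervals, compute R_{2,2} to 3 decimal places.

R_{0,0} (trapezoid, 1 panel, h=2.5000): 0.71934
R_{1,0} (trapezoid, 2 panels, h=1.2500): 0.56586
R_{2,0} (trapezoid, 4 panels, h=0.6250): 0.52206
R_{1,1} = 0.56586 + (0.56586 − 0.71934)/3 = 0.51470
R_{2,1} = 0.52206 + (0.52206 − 0.56586)/3 = 0.50746
R_{2,2} = 0.50746 + (0.50746 − 0.51470)/15 = 0.50698

0.507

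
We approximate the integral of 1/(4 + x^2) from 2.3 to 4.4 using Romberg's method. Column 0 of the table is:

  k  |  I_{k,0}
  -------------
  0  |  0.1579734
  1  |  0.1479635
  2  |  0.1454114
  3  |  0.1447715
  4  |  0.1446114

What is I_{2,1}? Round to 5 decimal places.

0.14456

I_{2,1} = (4·0.1454114 − 0.1479635) / 3 = 0.1445607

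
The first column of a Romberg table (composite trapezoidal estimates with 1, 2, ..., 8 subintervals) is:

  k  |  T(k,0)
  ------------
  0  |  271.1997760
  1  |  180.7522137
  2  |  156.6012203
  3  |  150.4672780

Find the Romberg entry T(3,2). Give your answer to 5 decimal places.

148.41408

T(2,1) = 156.6012203 + (156.6012203 − 180.7522137)/3 = 148.5508892
T(3,1) = 150.4672780 + (150.4672780 − 156.6012203)/3 = 148.4226306
T(3,2) = 148.4226306 + (148.4226306 − 148.5508892)/15 = 148.4140800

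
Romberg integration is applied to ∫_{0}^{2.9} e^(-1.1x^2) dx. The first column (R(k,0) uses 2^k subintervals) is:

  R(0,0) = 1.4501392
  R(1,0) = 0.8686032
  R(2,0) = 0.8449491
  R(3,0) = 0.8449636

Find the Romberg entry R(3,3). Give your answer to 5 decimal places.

Richardson extrapolation on the trapezoidal column (denominator 4−1=3):
R(1,1) = (4·0.8686032 − 1.4501392) / 3 = 0.6747579
R(2,1) = (4·0.8449491 − 0.8686032) / 3 = 0.8370644
R(3,1) = (4·0.8449636 − 0.8449491) / 3 = 0.8449684
R(2,2) = 0.8370644 + (0.8370644 − 0.6747579)/15 = 0.8478848
R(3,2) = 0.8449684 + (0.8449684 − 0.8370644)/15 = 0.8454953
R(3,3) = (64·0.8454953 − 0.8478848) / 63 = 0.8454574

0.84546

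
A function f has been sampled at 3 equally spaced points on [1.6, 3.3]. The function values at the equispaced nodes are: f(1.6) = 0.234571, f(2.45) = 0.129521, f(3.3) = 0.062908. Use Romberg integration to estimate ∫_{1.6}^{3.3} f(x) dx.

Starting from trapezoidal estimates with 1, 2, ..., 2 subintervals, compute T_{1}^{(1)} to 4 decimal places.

T_{0}^{(0)} (trapezoid, 1 panel, h=1.7000): 0.252857
T_{1}^{(0)} (trapezoid, 2 panels, h=0.8500): 0.236521
T_{1}^{(1)} = 0.236521 + (0.236521 − 0.252857)/3 = 0.231076

0.2311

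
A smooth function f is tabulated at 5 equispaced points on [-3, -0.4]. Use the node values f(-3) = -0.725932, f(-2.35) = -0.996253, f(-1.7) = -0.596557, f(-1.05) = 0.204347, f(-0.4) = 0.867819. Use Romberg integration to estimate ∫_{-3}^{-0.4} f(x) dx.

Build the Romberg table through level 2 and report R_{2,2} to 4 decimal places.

R_{0,0} (trapezoid, 1 panel, h=2.6000): 0.184453
R_{1,0} (trapezoid, 2 panels, h=1.3000): -0.683298
R_{2,0} (trapezoid, 4 panels, h=0.6500): -0.856388
R_{1,1} = -0.683298 + (-0.683298 − 0.184453)/3 = -0.972548
R_{2,1} = -0.856388 + (-0.856388 − (-0.683298))/3 = -0.914085
R_{2,2} = -0.914085 + (-0.914085 − (-0.972548))/15 = -0.910187

-0.9102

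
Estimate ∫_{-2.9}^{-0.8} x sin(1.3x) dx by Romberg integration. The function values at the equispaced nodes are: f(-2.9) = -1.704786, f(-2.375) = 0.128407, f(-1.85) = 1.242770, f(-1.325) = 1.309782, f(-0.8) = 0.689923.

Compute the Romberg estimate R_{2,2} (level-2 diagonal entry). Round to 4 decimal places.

1.2561

R_{0,0} (trapezoid, 1 panel, h=2.1000): -1.065606
R_{1,0} (trapezoid, 2 panels, h=1.0500): 0.772105
R_{2,0} (trapezoid, 4 panels, h=0.5250): 1.141102
R_{1,1} = 0.772105 + (0.772105 − (-1.065606))/3 = 1.384675
R_{2,1} = 1.141102 + (1.141102 − 0.772105)/3 = 1.264101
R_{2,2} = 1.264101 + (1.264101 − 1.384675)/15 = 1.256063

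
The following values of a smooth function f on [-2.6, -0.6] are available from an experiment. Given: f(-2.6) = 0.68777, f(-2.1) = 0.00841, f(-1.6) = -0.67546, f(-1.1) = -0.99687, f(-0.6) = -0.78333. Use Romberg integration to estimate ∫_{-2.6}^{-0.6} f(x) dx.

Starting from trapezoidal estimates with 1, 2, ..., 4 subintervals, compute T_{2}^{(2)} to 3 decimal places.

-0.898

T_{0}^{(0)} (trapezoid, 1 panel, h=2.0000): -0.09556
T_{1}^{(0)} (trapezoid, 2 panels, h=1.0000): -0.72324
T_{2}^{(0)} (trapezoid, 4 panels, h=0.5000): -0.85585
T_{1}^{(1)} = -0.72324 + (-0.72324 − (-0.09556))/3 = -0.93247
T_{2}^{(1)} = -0.85585 + (-0.85585 − (-0.72324))/3 = -0.90005
T_{2}^{(2)} = -0.90005 + (-0.90005 − (-0.93247))/15 = -0.89789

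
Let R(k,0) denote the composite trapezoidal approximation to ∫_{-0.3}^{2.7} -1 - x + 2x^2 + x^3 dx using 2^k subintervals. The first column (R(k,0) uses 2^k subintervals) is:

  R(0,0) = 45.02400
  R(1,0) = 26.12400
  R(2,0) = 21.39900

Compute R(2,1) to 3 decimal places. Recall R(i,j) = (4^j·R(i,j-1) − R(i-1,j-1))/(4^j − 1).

19.824

R(2,1) = (4·21.39900 − 26.12400) / 3 = 19.82400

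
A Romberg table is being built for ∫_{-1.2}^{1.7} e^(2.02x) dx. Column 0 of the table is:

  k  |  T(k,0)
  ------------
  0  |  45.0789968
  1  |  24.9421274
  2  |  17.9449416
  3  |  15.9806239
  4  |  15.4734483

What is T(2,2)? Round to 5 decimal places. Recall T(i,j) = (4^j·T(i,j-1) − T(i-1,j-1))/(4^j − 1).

15.43806

T(1,1) = 24.9421274 + (24.9421274 − 45.0789968)/3 = 18.2298376
T(2,1) = 17.9449416 + (17.9449416 − 24.9421274)/3 = 15.6125463
T(2,2) = 15.6125463 + (15.6125463 − 18.2298376)/15 = 15.4380602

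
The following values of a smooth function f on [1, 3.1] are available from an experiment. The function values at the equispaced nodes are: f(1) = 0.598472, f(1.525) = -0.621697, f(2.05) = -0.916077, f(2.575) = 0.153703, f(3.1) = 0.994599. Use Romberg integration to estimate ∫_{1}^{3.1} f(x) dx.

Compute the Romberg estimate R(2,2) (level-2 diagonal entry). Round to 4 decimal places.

R(0,0) (trapezoid, 1 panel, h=2.1000): 1.672725
R(1,0) (trapezoid, 2 panels, h=1.0500): -0.125519
R(2,0) (trapezoid, 4 panels, h=0.5250): -0.308456
R(1,1) = -0.125519 + (-0.125519 − 1.672725)/3 = -0.724934
R(2,1) = -0.308456 + (-0.308456 − (-0.125519))/3 = -0.369435
R(2,2) = -0.369435 + (-0.369435 − (-0.724934))/15 = -0.345735

-0.3457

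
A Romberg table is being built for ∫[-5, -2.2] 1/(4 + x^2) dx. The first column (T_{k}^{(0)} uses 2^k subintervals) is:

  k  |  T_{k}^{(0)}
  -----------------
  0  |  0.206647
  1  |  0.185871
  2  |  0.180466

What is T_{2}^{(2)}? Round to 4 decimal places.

Richardson extrapolation on the trapezoidal column (denominator 4−1=3):
T_{1}^{(1)} = 0.185871 + (0.185871 − 0.206647)/3 = 0.178946
T_{2}^{(1)} = (4·0.180466 − 0.185871) / 3 = 0.178664
T_{2}^{(2)} = (16·0.178664 − 0.178946) / 15 = 0.178645

0.1786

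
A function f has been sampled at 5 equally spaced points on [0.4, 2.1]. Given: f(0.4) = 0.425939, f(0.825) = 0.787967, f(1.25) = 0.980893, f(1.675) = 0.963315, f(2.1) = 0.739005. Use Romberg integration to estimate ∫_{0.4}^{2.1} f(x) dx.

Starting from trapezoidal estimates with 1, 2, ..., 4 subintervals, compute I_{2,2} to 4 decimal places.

1.4349

I_{0,0} (trapezoid, 1 panel, h=1.7000): 0.990202
I_{1,0} (trapezoid, 2 panels, h=0.8500): 1.328860
I_{2,0} (trapezoid, 4 panels, h=0.4250): 1.408725
I_{1,1} = 1.328860 + (1.328860 − 0.990202)/3 = 1.441746
I_{2,1} = 1.408725 + (1.408725 − 1.328860)/3 = 1.435347
I_{2,2} = 1.435347 + (1.435347 − 1.441746)/15 = 1.434920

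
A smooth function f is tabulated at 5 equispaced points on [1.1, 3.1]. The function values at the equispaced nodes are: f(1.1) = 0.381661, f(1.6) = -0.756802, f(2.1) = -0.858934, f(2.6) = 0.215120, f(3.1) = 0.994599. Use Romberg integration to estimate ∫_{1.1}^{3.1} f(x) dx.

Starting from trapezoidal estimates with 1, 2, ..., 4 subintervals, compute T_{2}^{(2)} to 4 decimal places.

T_{0}^{(0)} (trapezoid, 1 panel, h=2.0000): 1.376260
T_{1}^{(0)} (trapezoid, 2 panels, h=1.0000): -0.170804
T_{2}^{(0)} (trapezoid, 4 panels, h=0.5000): -0.356243
T_{1}^{(1)} = -0.170804 + (-0.170804 − 1.376260)/3 = -0.686492
T_{2}^{(1)} = -0.356243 + (-0.356243 − (-0.170804))/3 = -0.418056
T_{2}^{(2)} = -0.418056 + (-0.418056 − (-0.686492))/15 = -0.400160

-0.4002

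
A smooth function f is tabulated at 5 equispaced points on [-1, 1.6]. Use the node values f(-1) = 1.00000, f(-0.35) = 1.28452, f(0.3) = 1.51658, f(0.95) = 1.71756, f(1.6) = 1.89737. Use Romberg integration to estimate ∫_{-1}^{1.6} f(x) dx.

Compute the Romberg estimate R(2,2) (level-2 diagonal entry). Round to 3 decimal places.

3.887

R(0,0) (trapezoid, 1 panel, h=2.6000): 3.76658
R(1,0) (trapezoid, 2 panels, h=1.3000): 3.85484
R(2,0) (trapezoid, 4 panels, h=0.6500): 3.87877
R(1,1) = 3.85484 + (3.85484 − 3.76658)/3 = 3.88426
R(2,1) = 3.87877 + (3.87877 − 3.85484)/3 = 3.88675
R(2,2) = 3.88675 + (3.88675 − 3.88426)/15 = 3.88692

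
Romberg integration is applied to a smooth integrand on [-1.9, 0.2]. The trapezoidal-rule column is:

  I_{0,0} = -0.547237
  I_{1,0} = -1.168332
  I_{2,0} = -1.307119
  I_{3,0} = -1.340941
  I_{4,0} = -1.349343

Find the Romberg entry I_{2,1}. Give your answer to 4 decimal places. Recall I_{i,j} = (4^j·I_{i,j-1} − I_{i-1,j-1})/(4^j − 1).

Richardson extrapolation on the trapezoidal column (denominator 4−1=3):
I_{2,1} = (4·(-1.307119) − (-1.168332)) / 3 = -1.353381

-1.3534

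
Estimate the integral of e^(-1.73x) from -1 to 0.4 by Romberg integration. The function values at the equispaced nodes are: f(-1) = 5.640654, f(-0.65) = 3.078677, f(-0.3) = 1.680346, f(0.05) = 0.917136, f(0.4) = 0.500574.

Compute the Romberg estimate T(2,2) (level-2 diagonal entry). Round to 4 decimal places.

T(0,0) (trapezoid, 1 panel, h=1.4000): 4.298860
T(1,0) (trapezoid, 2 panels, h=0.7000): 3.325672
T(2,0) (trapezoid, 4 panels, h=0.3500): 3.061371
T(1,1) = 3.325672 + (3.325672 − 4.298860)/3 = 3.001276
T(2,1) = 3.061371 + (3.061371 − 3.325672)/3 = 2.973271
T(2,2) = 2.973271 + (2.973271 − 3.001276)/15 = 2.971404

2.9714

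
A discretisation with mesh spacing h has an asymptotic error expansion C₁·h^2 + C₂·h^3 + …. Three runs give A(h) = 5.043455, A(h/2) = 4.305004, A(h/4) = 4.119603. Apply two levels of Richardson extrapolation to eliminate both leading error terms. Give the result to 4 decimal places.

4.0577

First eliminate the h^2 term (factor 2^2 = 4):
  B₁ = (4·4.305004 − 5.043455)/3 = 4.058854
  B₂ = (4·4.119603 − 4.305004)/3 = 4.057803
Then eliminate the h^3 term (factor 2^3 = 8):
  (8·4.057803 − 4.058854)/7 = 4.057653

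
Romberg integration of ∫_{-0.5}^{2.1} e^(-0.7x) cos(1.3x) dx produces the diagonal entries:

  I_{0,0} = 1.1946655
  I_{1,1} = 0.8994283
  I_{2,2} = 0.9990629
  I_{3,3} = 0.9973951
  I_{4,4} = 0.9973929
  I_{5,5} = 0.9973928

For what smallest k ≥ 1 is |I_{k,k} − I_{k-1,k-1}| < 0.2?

|I_{1,1} − I_{0,0}| = 0.2952372 ≥ 0.2
|I_{2,2} − I_{1,1}| = 0.0996346 < 0.2

k = 2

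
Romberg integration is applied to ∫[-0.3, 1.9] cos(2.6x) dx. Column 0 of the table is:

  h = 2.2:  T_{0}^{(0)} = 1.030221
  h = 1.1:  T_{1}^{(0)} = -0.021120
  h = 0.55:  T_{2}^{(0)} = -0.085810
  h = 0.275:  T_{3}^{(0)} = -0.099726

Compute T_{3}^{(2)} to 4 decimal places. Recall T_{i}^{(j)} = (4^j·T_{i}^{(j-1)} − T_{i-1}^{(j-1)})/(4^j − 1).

T_{2}^{(1)} = (4·(-0.085810) − (-0.021120)) / 3 = -0.107373
T_{3}^{(1)} = -0.099726 + (-0.099726 − (-0.085810))/3 = -0.104365
T_{3}^{(2)} = -0.104365 + (-0.104365 − (-0.107373))/15 = -0.104164

-0.1042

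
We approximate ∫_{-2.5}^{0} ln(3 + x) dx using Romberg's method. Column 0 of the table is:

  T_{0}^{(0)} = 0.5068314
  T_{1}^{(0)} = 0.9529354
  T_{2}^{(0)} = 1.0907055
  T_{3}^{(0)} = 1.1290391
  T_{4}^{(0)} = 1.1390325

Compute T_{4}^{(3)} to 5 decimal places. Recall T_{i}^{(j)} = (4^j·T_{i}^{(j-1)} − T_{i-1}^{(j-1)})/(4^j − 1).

1.14240

T_{2}^{(1)} = 1.0907055 + (1.0907055 − 0.9529354)/3 = 1.1366289
T_{3}^{(1)} = 1.1290391 + (1.1290391 − 1.0907055)/3 = 1.1418170
T_{4}^{(1)} = (4·1.1390325 − 1.1290391) / 3 = 1.1423636
T_{3}^{(2)} = (16·1.1418170 − 1.1366289) / 15 = 1.1421629
T_{4}^{(2)} = (16·1.1423636 − 1.1418170) / 15 = 1.1424000
T_{4}^{(3)} = (64·1.1424000 − 1.1421629) / 63 = 1.1424038
(Column j=1 coincides with Simpson's rule on the same nodes.)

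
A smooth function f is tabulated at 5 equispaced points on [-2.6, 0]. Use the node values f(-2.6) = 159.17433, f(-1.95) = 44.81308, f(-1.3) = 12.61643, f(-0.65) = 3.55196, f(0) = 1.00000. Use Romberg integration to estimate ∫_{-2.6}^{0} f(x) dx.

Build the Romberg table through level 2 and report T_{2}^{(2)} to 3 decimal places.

81.475

T_{0}^{(0)} (trapezoid, 1 panel, h=2.6000): 208.22663
T_{1}^{(0)} (trapezoid, 2 panels, h=1.3000): 120.51467
T_{2}^{(0)} (trapezoid, 4 panels, h=0.6500): 91.69461
T_{1}^{(1)} = 120.51467 + (120.51467 − 208.22663)/3 = 91.27735
T_{2}^{(1)} = 91.69461 + (91.69461 − 120.51467)/3 = 82.08792
T_{2}^{(2)} = 82.08792 + (82.08792 − 91.27735)/15 = 81.47529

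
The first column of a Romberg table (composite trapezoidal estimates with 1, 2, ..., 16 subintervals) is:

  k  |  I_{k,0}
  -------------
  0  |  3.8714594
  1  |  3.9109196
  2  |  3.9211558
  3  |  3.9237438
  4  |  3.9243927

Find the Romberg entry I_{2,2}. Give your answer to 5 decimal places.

I_{1,1} = (4·3.9109196 − 3.8714594) / 3 = 3.9240730
I_{2,1} = (4·3.9211558 − 3.9109196) / 3 = 3.9245679
I_{2,2} = (16·3.9245679 − 3.9240730) / 15 = 3.9246009

3.92460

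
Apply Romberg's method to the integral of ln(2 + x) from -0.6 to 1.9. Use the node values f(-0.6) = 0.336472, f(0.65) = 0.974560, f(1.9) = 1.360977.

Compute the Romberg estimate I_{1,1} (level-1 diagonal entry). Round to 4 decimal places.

2.3315

I_{0,0} (trapezoid, 1 panel, h=2.5000): 2.121811
I_{1,0} (trapezoid, 2 panels, h=1.2500): 2.279106
I_{1,1} = 2.279106 + (2.279106 − 2.121811)/3 = 2.331538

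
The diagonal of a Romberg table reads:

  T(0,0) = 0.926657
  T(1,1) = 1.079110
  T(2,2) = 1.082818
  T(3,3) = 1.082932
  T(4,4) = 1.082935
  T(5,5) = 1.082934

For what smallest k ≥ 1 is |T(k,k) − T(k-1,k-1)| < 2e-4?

k = 3

|T(1,1) − T(0,0)| = 0.152453 ≥ 2e-4
|T(2,2) − T(1,1)| = 0.003708 ≥ 2e-4
|T(3,3) − T(2,2)| = 0.000114 < 2e-4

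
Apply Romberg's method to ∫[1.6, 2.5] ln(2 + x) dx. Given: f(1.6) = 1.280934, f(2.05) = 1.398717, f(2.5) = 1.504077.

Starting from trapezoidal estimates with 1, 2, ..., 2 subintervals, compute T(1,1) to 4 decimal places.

T(0,0) (trapezoid, 1 panel, h=0.9000): 1.253255
T(1,0) (trapezoid, 2 panels, h=0.4500): 1.256050
T(1,1) = 1.256050 + (1.256050 − 1.253255)/3 = 1.256982

1.2570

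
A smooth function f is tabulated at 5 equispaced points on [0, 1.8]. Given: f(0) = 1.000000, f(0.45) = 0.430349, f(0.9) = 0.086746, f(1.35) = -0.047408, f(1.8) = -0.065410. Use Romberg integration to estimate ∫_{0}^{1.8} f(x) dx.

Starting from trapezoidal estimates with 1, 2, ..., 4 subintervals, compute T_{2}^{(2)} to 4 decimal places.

T_{0}^{(0)} (trapezoid, 1 panel, h=1.8000): 0.841131
T_{1}^{(0)} (trapezoid, 2 panels, h=0.9000): 0.498637
T_{2}^{(0)} (trapezoid, 4 panels, h=0.4500): 0.421642
T_{1}^{(1)} = 0.498637 + (0.498637 − 0.841131)/3 = 0.384472
T_{2}^{(1)} = 0.421642 + (0.421642 − 0.498637)/3 = 0.395977
T_{2}^{(2)} = 0.395977 + (0.395977 − 0.384472)/15 = 0.396744

0.3967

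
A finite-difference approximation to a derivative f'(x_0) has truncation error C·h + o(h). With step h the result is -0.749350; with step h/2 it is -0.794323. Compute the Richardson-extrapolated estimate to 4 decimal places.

Extrapolated value = (2·A(h/2) − A(h)) / (2 − 1)
= (2·(-0.794323) − (-0.749350)) / 1
= -0.839296 / 1 = -0.839296

-0.8393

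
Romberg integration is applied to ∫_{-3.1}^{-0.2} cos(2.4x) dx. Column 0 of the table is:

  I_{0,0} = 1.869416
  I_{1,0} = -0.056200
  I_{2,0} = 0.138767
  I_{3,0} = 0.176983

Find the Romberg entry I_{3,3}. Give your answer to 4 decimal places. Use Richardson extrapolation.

0.1876

Richardson extrapolation on the trapezoidal column (denominator 4−1=3):
I_{1,1} = -0.056200 + (-0.056200 − 1.869416)/3 = -0.698072
I_{2,1} = (4·0.138767 − (-0.056200)) / 3 = 0.203756
I_{3,1} = 0.176983 + (0.176983 − 0.138767)/3 = 0.189722
I_{2,2} = 0.203756 + (0.203756 − (-0.698072))/15 = 0.263878
I_{3,2} = 0.189722 + (0.189722 − 0.203756)/15 = 0.188786
I_{3,3} = 0.188786 + (0.188786 − 0.263878)/63 = 0.187594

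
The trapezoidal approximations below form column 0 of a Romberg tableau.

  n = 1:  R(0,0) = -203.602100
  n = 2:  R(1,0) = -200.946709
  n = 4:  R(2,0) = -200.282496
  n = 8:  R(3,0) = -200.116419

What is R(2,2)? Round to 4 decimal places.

R(1,1) = (4·(-200.946709) − (-203.602100)) / 3 = -200.061579
R(2,1) = -200.282496 + (-200.282496 − (-200.946709))/3 = -200.061092
R(2,2) = -200.061092 + (-200.061092 − (-200.061579))/15 = -200.061060

-200.0611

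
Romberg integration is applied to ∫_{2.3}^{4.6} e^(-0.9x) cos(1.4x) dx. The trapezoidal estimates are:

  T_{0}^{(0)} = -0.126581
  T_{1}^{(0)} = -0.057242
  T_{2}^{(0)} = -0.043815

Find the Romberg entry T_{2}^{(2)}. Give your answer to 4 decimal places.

T_{1}^{(1)} = -0.057242 + (-0.057242 − (-0.126581))/3 = -0.034129
T_{2}^{(1)} = (4·(-0.043815) − (-0.057242)) / 3 = -0.039339
T_{2}^{(2)} = -0.039339 + (-0.039339 − (-0.034129))/15 = -0.039686
(Column j=1 coincides with Simpson's rule on the same nodes.)

-0.0397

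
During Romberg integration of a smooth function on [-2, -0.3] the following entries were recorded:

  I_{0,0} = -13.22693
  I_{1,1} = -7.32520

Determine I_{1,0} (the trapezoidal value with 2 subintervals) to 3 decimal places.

-8.801

From I_{1,1} = (4·I_{1,0} − I_{0,0})/3, solve for I_{1,0}:
4·I_{1,0} = 3·(-7.32520) + (-13.22693) = -35.20253
I_{1,0} = -8.80063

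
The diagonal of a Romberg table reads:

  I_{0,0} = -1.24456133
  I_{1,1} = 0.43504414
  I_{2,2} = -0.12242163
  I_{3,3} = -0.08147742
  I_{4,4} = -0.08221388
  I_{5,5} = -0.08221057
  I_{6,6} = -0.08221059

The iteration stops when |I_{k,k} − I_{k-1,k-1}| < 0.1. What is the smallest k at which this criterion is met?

k = 3

|I_{1,1} − I_{0,0}| = 1.67960547 ≥ 0.1
|I_{2,2} − I_{1,1}| = 0.55746577 ≥ 0.1
|I_{3,3} − I_{2,2}| = 0.04094421 < 0.1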